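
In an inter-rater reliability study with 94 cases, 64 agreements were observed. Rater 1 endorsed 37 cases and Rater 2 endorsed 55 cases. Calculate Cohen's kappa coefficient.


P_o = 64/94 = 0.680851
P_e = (37*55 + 57*39) / 8836 = 0.481892
kappa = (P_o - P_e) / (1 - P_e)
kappa = (0.680851 - 0.481892) / (1 - 0.481892)
kappa = 0.384

0.384


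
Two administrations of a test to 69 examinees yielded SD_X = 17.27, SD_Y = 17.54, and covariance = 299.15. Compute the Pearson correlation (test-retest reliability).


r = cov(X,Y) / (SD_X * SD_Y)
r = 299.15 / (17.27 * 17.54)
r = 299.15 / 302.9158
r = 0.9876

0.9876


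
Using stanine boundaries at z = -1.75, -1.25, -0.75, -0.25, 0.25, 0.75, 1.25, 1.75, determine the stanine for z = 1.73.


Stanine boundaries: [-1.75, -1.25, -0.75, -0.25, 0.25, 0.75, 1.25, 1.75]
z = 1.73
Check each boundary:
  z >= -1.75 -> could be stanine 2
  z >= -1.25 -> could be stanine 3
  z >= -0.75 -> could be stanine 4
  z >= -0.25 -> could be stanine 5
  z >= 0.25 -> could be stanine 6
  z >= 0.75 -> could be stanine 7
  z >= 1.25 -> could be stanine 8
  z < 1.75
Highest qualifying boundary gives stanine = 8

8


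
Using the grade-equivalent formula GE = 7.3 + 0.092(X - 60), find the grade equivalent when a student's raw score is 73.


raw - median = 73 - 60 = 13
slope * diff = 0.092 * 13 = 1.196
GE = 7.3 + 1.196
GE = 8.496

8.496


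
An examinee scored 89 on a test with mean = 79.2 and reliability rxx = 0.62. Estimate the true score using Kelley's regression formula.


T_est = rxx * X + (1 - rxx) * mean
T_est = 0.62 * 89 + 0.38 * 79.2
T_est = 55.18 + 30.096
T_est = 85.276

85.276


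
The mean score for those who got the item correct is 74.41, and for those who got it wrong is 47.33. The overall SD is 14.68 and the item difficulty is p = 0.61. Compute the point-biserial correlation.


q = 1 - p = 0.39
rpb = ((M1 - M0) / SD) * sqrt(p * q)
rpb = ((74.41 - 47.33) / 14.68) * sqrt(0.61 * 0.39)
rpb = 0.8997

0.8997


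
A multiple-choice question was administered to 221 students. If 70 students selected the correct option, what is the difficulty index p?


Item difficulty p = number correct / total examinees
p = 70 / 221
p = 0.3167

0.3167


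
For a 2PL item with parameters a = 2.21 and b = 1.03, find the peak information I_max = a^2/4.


For 2PL, max info at theta = b = 1.03
I_max = a^2 / 4 = 2.21^2 / 4
= 4.8841 / 4
I_max = 1.221

1.221


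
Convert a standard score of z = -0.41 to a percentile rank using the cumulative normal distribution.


CDF(z) = 0.5 * (1 + erf(z/sqrt(2)))
erf(-0.2899) = -0.3182
CDF = 0.3409
Percentile rank = 0.3409 * 100 = 34.09

34.09


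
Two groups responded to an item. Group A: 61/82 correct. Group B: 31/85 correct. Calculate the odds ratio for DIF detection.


Odds_A = 61/21 = 2.9048
Odds_B = 31/54 = 0.5741
OR = Odds_A / Odds_B = 2.9048 / 0.5741
Exactly, OR = (61 * 54) / (21 * 31) = 3294 / 651
OR = 5.0599

5.0599


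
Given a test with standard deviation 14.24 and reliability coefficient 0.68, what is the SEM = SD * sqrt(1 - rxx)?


SEM = SD * sqrt(1 - rxx)
SEM = 14.24 * sqrt(1 - 0.68)
SEM = 14.24 * sqrt(0.32) = 14.24 * 0.565685
SEM = 8.0554

8.0554


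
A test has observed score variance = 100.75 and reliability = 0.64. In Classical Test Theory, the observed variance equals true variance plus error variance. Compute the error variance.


var_true = rxx * var_obs = 0.64 * 100.75 = 64.48
var_error = var_obs - var_true
var_error = 100.75 - 64.48
var_error = 36.27

36.27


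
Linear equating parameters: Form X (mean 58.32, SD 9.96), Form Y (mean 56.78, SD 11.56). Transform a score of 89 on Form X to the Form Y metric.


slope = SD_Y / SD_X = 11.56 / 9.96 ~ 1.1606
intercept = mean_Y - slope * mean_X = 56.78 - (11.56 / 9.96) * 58.32 ~ -10.9087
Y = slope * X + intercept. To avoid rounding drift from the rounded slope/intercept, evaluate the equivalent form Y = mean_Y + SD_Y * (X - mean_X) / SD_X at full precision:
Y = 56.78 + 11.56 * (89 - 58.32) / 9.96
Y = 56.78 + 11.56 * 30.68 / 9.96
Y = 56.78 + 354.6608 / 9.96
Y = 56.78 + 35.6085
Y = 92.3885

92.3885


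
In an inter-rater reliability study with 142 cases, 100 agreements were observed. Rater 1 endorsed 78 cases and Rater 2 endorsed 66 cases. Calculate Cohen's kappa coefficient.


P_o = 100/142 = 0.704225
P_e = (78*66 + 64*76) / 20164 = 0.496528
kappa = (P_o - P_e) / (1 - P_e)
kappa = (0.704225 - 0.496528) / (1 - 0.496528)
kappa = 0.4125

0.4125


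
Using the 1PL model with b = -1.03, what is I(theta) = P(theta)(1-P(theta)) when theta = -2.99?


P = 1/(1+exp(-(-2.99--1.03))) = 0.1235
I = P*(1-P) = 0.1235 * 0.8765
I = 0.1082

0.1082


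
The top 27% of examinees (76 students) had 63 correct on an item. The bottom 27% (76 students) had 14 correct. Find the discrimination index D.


p_upper = 63/76 = 0.8289
p_lower = 14/76 = 0.1842
D = 0.8289 - 0.1842 = 0.6447

0.6447


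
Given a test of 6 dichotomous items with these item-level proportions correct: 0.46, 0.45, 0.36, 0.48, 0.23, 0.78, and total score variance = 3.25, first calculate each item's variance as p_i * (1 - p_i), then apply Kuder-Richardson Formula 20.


For each item, compute p_i * q_i:
  Item 1: 0.46 * 0.54 = 0.2484
  Item 2: 0.45 * 0.55 = 0.2475
  Item 3: 0.36 * 0.64 = 0.2304
  Item 4: 0.48 * 0.52 = 0.2496
  Item 5: 0.23 * 0.77 = 0.1771
  Item 6: 0.78 * 0.22 = 0.1716
Sum(p_i * q_i) = 0.2484 + 0.2475 + 0.2304 + 0.2496 + 0.1771 + 0.1716 = 1.3246
KR-20 = (k/(k-1)) * (1 - Sum(p_i*q_i) / Var_total)
= (6/5) * (1 - 1.3246/3.25)
= 1.2 * 0.5924
KR-20 = 0.7109

0.7109


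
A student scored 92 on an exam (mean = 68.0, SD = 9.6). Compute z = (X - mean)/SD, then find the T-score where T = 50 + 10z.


z = (X - mean) / SD = (92 - 68.0) / 9.6
z = 24.0 / 9.6
z = 2.5
T-score = T = 50 + 10z
Carry z at full precision (z = 24.0 / 9.6) into the conversion:
T-score = 50 + 10 * (24.0 / 9.6) = 50 + 240 / 9.6
T-score = 50 + 25.0
T-score = 75.0

75.0


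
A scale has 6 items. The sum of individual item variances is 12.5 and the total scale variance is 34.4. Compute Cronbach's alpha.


alpha = (k/(k-1)) * (1 - sum(si^2)/s_total^2)
= (6/5) * (1 - 12.5/34.4)
alpha = 0.764

0.764


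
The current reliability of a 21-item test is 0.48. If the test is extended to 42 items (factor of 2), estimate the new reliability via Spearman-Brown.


r_new = (n * rxx) / (1 + (n-1) * rxx)
r_new = (2 * 0.48) / (1 + 1 * 0.48)
r_new = 0.96 / 1.48
r_new = 0.6486

0.6486


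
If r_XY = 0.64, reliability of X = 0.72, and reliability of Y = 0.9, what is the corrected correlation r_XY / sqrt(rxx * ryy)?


r_corrected = rxy / sqrt(rxx * ryy)
= 0.64 / sqrt(0.72 * 0.9)
= 0.64 / sqrt(0.648)
= 0.64 / 0.804984
r_corrected = 0.795

0.795


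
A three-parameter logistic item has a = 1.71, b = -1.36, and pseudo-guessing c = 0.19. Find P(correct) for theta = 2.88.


logit = 1.71*(2.88 - -1.36) = 7.2504
P* = 1/(1 + exp(-7.2504)) = 0.9993
P = 0.19 + (1 - 0.19) * 0.9993
P = 0.9994

0.9994


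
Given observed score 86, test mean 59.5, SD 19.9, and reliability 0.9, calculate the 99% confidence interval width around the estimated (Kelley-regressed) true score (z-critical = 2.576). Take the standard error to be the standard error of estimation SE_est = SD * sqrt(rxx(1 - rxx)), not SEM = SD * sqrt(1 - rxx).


True score estimate = 0.9*86 + 0.1*59.5 = 83.35
SE_est = SD * sqrt(rxx * (1 - rxx)) = 19.9 * sqrt(0.9 * 0.1) = 19.9 * sqrt(0.09) = 5.97
CI = T_est +/- z * SE_est, so width = 2 * z * SE_est = 2 * 2.576 * 5.97
Width = 30.7574

30.7574


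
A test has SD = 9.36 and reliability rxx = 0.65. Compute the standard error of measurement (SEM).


SEM = SD * sqrt(1 - rxx)
SEM = 9.36 * sqrt(1 - 0.65)
SEM = 9.36 * sqrt(0.35) = 9.36 * 0.591608
SEM = 5.5375

5.5375


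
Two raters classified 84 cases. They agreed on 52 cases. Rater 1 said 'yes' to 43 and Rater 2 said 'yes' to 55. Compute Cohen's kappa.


P_o = 52/84 = 0.619048
P_e = (43*55 + 41*29) / 7056 = 0.503685
kappa = (P_o - P_e) / (1 - P_e)
kappa = (0.619048 - 0.503685) / (1 - 0.503685)
kappa = 0.2324

0.2324


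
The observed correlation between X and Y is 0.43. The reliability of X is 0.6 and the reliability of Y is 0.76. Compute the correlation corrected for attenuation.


r_corrected = rxy / sqrt(rxx * ryy)
= 0.43 / sqrt(0.6 * 0.76)
= 0.43 / sqrt(0.456)
= 0.43 / 0.675278
r_corrected = 0.6368

0.6368


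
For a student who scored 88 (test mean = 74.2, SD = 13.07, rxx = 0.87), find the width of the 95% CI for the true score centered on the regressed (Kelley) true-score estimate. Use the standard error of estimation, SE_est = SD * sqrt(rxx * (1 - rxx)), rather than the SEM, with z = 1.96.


True score estimate = 0.87*88 + 0.13*74.2 = 86.206
SE_est = SD * sqrt(rxx * (1 - rxx)) = 13.07 * sqrt(0.87 * 0.13) = 13.07 * sqrt(0.1131) = 4.395486
CI = T_est +/- z * SE_est, so width = 2 * z * SE_est = 2 * 1.96 * 4.395486
Width = 17.2303

17.2303


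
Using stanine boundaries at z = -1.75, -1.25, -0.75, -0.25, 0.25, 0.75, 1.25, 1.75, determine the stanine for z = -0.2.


Stanine boundaries: [-1.75, -1.25, -0.75, -0.25, 0.25, 0.75, 1.25, 1.75]
z = -0.2
Check each boundary:
  z >= -1.75 -> could be stanine 2
  z >= -1.25 -> could be stanine 3
  z >= -0.75 -> could be stanine 4
  z >= -0.25 -> could be stanine 5
  z < 0.25
  z < 0.75
  z < 1.25
  z < 1.75
Highest qualifying boundary gives stanine = 5

5


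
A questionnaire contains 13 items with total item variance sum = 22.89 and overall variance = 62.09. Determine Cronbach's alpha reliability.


alpha = (k/(k-1)) * (1 - sum(si^2)/s_total^2)
= (13/12) * (1 - 22.89/62.09)
alpha = 0.684

0.684


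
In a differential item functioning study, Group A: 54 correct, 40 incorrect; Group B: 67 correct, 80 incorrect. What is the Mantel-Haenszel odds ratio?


Odds_A = 54/40 = 1.35
Odds_B = 67/80 = 0.8375
OR = Odds_A / Odds_B = 1.35 / 0.8375
Exactly, OR = (54 * 80) / (40 * 67) = 4320 / 2680
OR = 1.6119

1.6119


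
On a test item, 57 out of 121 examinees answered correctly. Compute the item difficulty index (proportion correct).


Item difficulty p = number correct / total examinees
p = 57 / 121
p = 0.4711

0.4711


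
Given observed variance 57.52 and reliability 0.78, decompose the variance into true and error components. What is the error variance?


var_true = rxx * var_obs = 0.78 * 57.52 = 44.8656
var_error = var_obs - var_true
var_error = 57.52 - 44.8656
var_error = 12.6544

12.6544


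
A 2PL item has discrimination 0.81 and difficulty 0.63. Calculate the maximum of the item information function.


For 2PL, max info at theta = b = 0.63
I_max = a^2 / 4 = 0.81^2 / 4
= 0.6561 / 4
I_max = 0.164

0.164


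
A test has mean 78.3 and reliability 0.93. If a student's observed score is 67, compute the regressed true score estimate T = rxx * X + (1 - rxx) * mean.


T_est = rxx * X + (1 - rxx) * mean
T_est = 0.93 * 67 + 0.07 * 78.3
T_est = 62.31 + 5.481
T_est = 67.791

67.791


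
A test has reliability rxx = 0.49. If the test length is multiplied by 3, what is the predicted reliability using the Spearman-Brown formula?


r_new = (n * rxx) / (1 + (n-1) * rxx)
r_new = (3 * 0.49) / (1 + 2 * 0.49)
r_new = 1.47 / 1.98
r_new = 0.7424

0.7424


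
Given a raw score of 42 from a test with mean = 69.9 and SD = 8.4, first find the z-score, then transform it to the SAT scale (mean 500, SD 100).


z = (X - mean) / SD = (42 - 69.9) / 8.4
z = -27.9 / 8.4
z = -3.3214
SAT-scale = SAT = 500 + 100z
Carry z at full precision (z = -27.9 / 8.4) into the conversion:
SAT-scale = 500 + 100 * (-27.9 / 8.4) = 500 + -2790 / 8.4
SAT-scale = 500 + -332.1429
SAT-scale = 167.8571

167.8571


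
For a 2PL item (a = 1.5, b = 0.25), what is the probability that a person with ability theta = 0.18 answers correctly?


a*(theta - b) = 1.5 * (0.18 - 0.25) = -0.105
exp(--0.105) = 1.1107
P = 1 / (1 + 1.1107)
P = 0.4738

0.4738


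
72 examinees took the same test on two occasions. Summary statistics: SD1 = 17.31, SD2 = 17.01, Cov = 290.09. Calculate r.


r = cov(X,Y) / (SD_X * SD_Y)
r = 290.09 / (17.31 * 17.01)
r = 290.09 / 294.4431
r = 0.9852

0.9852


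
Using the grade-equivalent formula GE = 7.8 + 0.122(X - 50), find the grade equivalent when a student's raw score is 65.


raw - median = 65 - 50 = 15
slope * diff = 0.122 * 15 = 1.83
GE = 7.8 + 1.83
GE = 9.63

9.63


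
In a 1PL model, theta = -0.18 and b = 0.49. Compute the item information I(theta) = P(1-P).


P = 1/(1+exp(-(-0.18-0.49))) = 0.3385
I = P*(1-P) = 0.3385 * 0.6615
I = 0.2239

0.2239


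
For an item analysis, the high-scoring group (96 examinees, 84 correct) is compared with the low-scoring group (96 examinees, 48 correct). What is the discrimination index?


p_upper = 84/96 = 0.875
p_lower = 48/96 = 0.5
D = 0.875 - 0.5 = 0.375

0.375


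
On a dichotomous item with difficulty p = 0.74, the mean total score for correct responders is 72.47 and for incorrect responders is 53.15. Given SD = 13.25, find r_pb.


q = 1 - p = 0.26
rpb = ((M1 - M0) / SD) * sqrt(p * q)
rpb = ((72.47 - 53.15) / 13.25) * sqrt(0.74 * 0.26)
rpb = 0.6396

0.6396


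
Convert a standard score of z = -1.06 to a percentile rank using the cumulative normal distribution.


CDF(z) = 0.5 * (1 + erf(z/sqrt(2)))
erf(-0.7495) = -0.7109
CDF = 0.1446
Percentile rank = 0.1446 * 100 = 14.46

14.46


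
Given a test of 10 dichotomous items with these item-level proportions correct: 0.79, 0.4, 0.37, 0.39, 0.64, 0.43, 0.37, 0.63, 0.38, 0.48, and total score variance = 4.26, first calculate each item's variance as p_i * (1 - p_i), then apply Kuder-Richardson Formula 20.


For each item, compute p_i * q_i:
  Item 1: 0.79 * 0.21 = 0.1659
  Item 2: 0.4 * 0.6 = 0.24
  Item 3: 0.37 * 0.63 = 0.2331
  Item 4: 0.39 * 0.61 = 0.2379
  Item 5: 0.64 * 0.36 = 0.2304
  Item 6: 0.43 * 0.57 = 0.2451
  Item 7: 0.37 * 0.63 = 0.2331
  Item 8: 0.63 * 0.37 = 0.2331
  Item 9: 0.38 * 0.62 = 0.2356
  Item 10: 0.48 * 0.52 = 0.2496
Sum(p_i * q_i) = 0.1659 + 0.24 + 0.2331 + 0.2379 + 0.2304 + 0.2451 + 0.2331 + 0.2331 + 0.2356 + 0.2496 = 2.3038
KR-20 = (k/(k-1)) * (1 - Sum(p_i*q_i) / Var_total)
= (10/9) * (1 - 2.3038/4.26)
= 1.1111 * 0.4592
KR-20 = 0.5102

0.5102


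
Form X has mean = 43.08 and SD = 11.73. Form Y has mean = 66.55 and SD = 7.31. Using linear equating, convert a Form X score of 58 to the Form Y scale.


slope = SD_Y / SD_X = 7.31 / 11.73 ~ 0.6232
intercept = mean_Y - slope * mean_X = 66.55 - (7.31 / 11.73) * 43.08 ~ 39.703
Y = slope * X + intercept. To avoid rounding drift from the rounded slope/intercept, evaluate the equivalent form Y = mean_Y + SD_Y * (X - mean_X) / SD_X at full precision:
Y = 66.55 + 7.31 * (58 - 43.08) / 11.73
Y = 66.55 + 7.31 * 14.92 / 11.73
Y = 66.55 + 109.0652 / 11.73
Y = 66.55 + 9.298
Y = 75.848

75.848


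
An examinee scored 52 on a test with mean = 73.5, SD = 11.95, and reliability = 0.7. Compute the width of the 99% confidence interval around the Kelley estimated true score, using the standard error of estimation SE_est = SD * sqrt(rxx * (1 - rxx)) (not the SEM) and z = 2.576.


True score estimate = 0.7*52 + 0.3*73.5 = 58.45
SE_est = SD * sqrt(rxx * (1 - rxx)) = 11.95 * sqrt(0.7 * 0.3) = 11.95 * sqrt(0.21) = 5.476178
CI = T_est +/- z * SE_est, so width = 2 * z * SE_est = 2 * 2.576 * 5.476178
Width = 28.2133

28.2133


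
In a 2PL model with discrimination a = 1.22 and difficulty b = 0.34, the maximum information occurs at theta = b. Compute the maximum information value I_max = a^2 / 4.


For 2PL, max info at theta = b = 0.34
I_max = a^2 / 4 = 1.22^2 / 4
= 1.4884 / 4
I_max = 0.3721

0.3721


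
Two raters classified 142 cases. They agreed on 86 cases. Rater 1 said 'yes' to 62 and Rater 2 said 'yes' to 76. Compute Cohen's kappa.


P_o = 86/142 = 0.605634
P_e = (62*76 + 80*66) / 20164 = 0.495537
kappa = (P_o - P_e) / (1 - P_e)
kappa = (0.605634 - 0.495537) / (1 - 0.495537)
kappa = 0.2182

0.2182


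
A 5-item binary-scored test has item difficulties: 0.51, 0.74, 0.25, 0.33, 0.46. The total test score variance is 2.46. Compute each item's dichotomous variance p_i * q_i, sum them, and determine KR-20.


For each item, compute p_i * q_i:
  Item 1: 0.51 * 0.49 = 0.2499
  Item 2: 0.74 * 0.26 = 0.1924
  Item 3: 0.25 * 0.75 = 0.1875
  Item 4: 0.33 * 0.67 = 0.2211
  Item 5: 0.46 * 0.54 = 0.2484
Sum(p_i * q_i) = 0.2499 + 0.1924 + 0.1875 + 0.2211 + 0.2484 = 1.0993
KR-20 = (k/(k-1)) * (1 - Sum(p_i*q_i) / Var_total)
= (5/4) * (1 - 1.0993/2.46)
= 1.25 * 0.5531
KR-20 = 0.6914

0.6914


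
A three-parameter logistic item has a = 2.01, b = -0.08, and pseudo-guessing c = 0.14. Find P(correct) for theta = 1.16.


logit = 2.01*(1.16 - -0.08) = 2.4924
P* = 1/(1 + exp(-2.4924)) = 0.9236
P = 0.14 + (1 - 0.14) * 0.9236
P = 0.9343

0.9343


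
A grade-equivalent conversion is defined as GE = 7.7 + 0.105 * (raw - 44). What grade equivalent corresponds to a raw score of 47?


raw - median = 47 - 44 = 3
slope * diff = 0.105 * 3 = 0.315
GE = 7.7 + 0.315
GE = 8.015

8.015


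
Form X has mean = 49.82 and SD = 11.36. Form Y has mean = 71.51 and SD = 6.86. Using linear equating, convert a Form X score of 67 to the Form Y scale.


slope = SD_Y / SD_X = 6.86 / 11.36 ~ 0.6039
intercept = mean_Y - slope * mean_X = 71.51 - (6.86 / 11.36) * 49.82 ~ 41.425
Y = slope * X + intercept. To avoid rounding drift from the rounded slope/intercept, evaluate the equivalent form Y = mean_Y + SD_Y * (X - mean_X) / SD_X at full precision:
Y = 71.51 + 6.86 * (67 - 49.82) / 11.36
Y = 71.51 + 6.86 * 17.18 / 11.36
Y = 71.51 + 117.8548 / 11.36
Y = 71.51 + 10.3745
Y = 81.8845

81.8845


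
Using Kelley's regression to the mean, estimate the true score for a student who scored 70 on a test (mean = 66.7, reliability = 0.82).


T_est = rxx * X + (1 - rxx) * mean
T_est = 0.82 * 70 + 0.18 * 66.7
T_est = 57.4 + 12.006
T_est = 69.406

69.406


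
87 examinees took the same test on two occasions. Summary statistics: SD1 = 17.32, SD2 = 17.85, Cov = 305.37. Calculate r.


r = cov(X,Y) / (SD_X * SD_Y)
r = 305.37 / (17.32 * 17.85)
r = 305.37 / 309.162
r = 0.9877

0.9877


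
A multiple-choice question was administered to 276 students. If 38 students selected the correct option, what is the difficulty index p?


Item difficulty p = number correct / total examinees
p = 38 / 276
p = 0.1377

0.1377


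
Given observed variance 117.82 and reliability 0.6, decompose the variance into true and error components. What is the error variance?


var_true = rxx * var_obs = 0.6 * 117.82 = 70.692
var_error = var_obs - var_true
var_error = 117.82 - 70.692
var_error = 47.128

47.128


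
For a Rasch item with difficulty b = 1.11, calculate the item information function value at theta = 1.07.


P = 1/(1+exp(-(1.07-1.11))) = 0.49
I = P*(1-P) = 0.49 * 0.51
I = 0.2499

0.2499


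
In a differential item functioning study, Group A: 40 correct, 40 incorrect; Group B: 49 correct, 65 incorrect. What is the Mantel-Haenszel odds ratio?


Odds_A = 40/40 = 1.0
Odds_B = 49/65 = 0.7538
OR = Odds_A / Odds_B = 1.0 / 0.7538
Exactly, OR = (40 * 65) / (40 * 49) = 2600 / 1960
OR = 1.3265

1.3265


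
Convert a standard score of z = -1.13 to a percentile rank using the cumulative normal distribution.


CDF(z) = 0.5 * (1 + erf(z/sqrt(2)))
erf(-0.799) = -0.7415
CDF = 0.1292
Percentile rank = 0.1292 * 100 = 12.92

12.92


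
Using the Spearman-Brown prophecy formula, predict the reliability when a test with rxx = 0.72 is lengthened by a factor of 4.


r_new = (n * rxx) / (1 + (n-1) * rxx)
r_new = (4 * 0.72) / (1 + 3 * 0.72)
r_new = 2.88 / 3.16
r_new = 0.9114

0.9114


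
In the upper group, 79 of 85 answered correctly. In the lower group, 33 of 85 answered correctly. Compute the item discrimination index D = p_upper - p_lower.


p_upper = 79/85 = 0.9294
p_lower = 33/85 = 0.3882
D = 0.9294 - 0.3882 = 0.5412

0.5412


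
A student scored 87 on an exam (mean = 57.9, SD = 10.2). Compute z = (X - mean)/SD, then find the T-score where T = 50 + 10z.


z = (X - mean) / SD = (87 - 57.9) / 10.2
z = 29.1 / 10.2
z = 2.8529
T-score = T = 50 + 10z
Carry z at full precision (z = 29.1 / 10.2) into the conversion:
T-score = 50 + 10 * (29.1 / 10.2) = 50 + 291 / 10.2
T-score = 50 + 28.5294
T-score = 78.5294

78.5294


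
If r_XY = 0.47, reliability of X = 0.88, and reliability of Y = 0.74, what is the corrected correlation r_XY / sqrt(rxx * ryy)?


r_corrected = rxy / sqrt(rxx * ryy)
= 0.47 / sqrt(0.88 * 0.74)
= 0.47 / sqrt(0.6512)
= 0.47 / 0.80697
r_corrected = 0.5824

0.5824


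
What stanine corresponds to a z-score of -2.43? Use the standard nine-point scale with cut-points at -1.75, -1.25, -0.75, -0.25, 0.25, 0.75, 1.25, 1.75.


Stanine boundaries: [-1.75, -1.25, -0.75, -0.25, 0.25, 0.75, 1.25, 1.75]
z = -2.43
Check each boundary:
  z < -1.75
  z < -1.25
  z < -0.75
  z < -0.25
  z < 0.25
  z < 0.75
  z < 1.25
  z < 1.75
Highest qualifying boundary gives stanine = 1

1


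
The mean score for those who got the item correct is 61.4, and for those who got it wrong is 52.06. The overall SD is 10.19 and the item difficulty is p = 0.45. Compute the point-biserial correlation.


q = 1 - p = 0.55
rpb = ((M1 - M0) / SD) * sqrt(p * q)
rpb = ((61.4 - 52.06) / 10.19) * sqrt(0.45 * 0.55)
rpb = 0.456

0.456


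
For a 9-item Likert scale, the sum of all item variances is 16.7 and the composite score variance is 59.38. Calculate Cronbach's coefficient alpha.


alpha = (k/(k-1)) * (1 - sum(si^2)/s_total^2)
= (9/8) * (1 - 16.7/59.38)
alpha = 0.8086

0.8086


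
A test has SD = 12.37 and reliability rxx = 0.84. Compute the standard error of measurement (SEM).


SEM = SD * sqrt(1 - rxx)
SEM = 12.37 * sqrt(1 - 0.84)
SEM = 12.37 * sqrt(0.16) = 12.37 * 0.4
SEM = 4.948

4.948


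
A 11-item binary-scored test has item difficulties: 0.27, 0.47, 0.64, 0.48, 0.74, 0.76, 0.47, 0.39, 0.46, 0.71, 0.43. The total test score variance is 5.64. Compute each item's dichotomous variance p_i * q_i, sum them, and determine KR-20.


For each item, compute p_i * q_i:
  Item 1: 0.27 * 0.73 = 0.1971
  Item 2: 0.47 * 0.53 = 0.2491
  Item 3: 0.64 * 0.36 = 0.2304
  Item 4: 0.48 * 0.52 = 0.2496
  Item 5: 0.74 * 0.26 = 0.1924
  Item 6: 0.76 * 0.24 = 0.1824
  Item 7: 0.47 * 0.53 = 0.2491
  Item 8: 0.39 * 0.61 = 0.2379
  Item 9: 0.46 * 0.54 = 0.2484
  Item 10: 0.71 * 0.29 = 0.2059
  Item 11: 0.43 * 0.57 = 0.2451
Sum(p_i * q_i) = 0.1971 + 0.2491 + 0.2304 + 0.2496 + 0.1924 + 0.1824 + 0.2491 + 0.2379 + 0.2484 + 0.2059 + 0.2451 = 2.4874
KR-20 = (k/(k-1)) * (1 - Sum(p_i*q_i) / Var_total)
= (11/10) * (1 - 2.4874/5.64)
= 1.1 * 0.559
KR-20 = 0.6149

0.6149


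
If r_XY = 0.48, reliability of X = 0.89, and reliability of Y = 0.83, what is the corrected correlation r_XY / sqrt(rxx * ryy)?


r_corrected = rxy / sqrt(rxx * ryy)
= 0.48 / sqrt(0.89 * 0.83)
= 0.48 / sqrt(0.7387)
= 0.48 / 0.859477
r_corrected = 0.5585

0.5585


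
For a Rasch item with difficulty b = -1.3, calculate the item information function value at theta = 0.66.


P = 1/(1+exp(-(0.66--1.3))) = 0.8765
I = P*(1-P) = 0.8765 * 0.1235
I = 0.1082

0.1082


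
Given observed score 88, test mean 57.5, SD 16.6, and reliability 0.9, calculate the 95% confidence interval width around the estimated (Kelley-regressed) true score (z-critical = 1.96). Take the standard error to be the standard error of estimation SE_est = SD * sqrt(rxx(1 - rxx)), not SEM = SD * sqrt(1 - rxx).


True score estimate = 0.9*88 + 0.1*57.5 = 84.95
SE_est = SD * sqrt(rxx * (1 - rxx)) = 16.6 * sqrt(0.9 * 0.1) = 16.6 * sqrt(0.09) = 4.98
CI = T_est +/- z * SE_est, so width = 2 * z * SE_est = 2 * 1.96 * 4.98
Width = 19.5216

19.5216


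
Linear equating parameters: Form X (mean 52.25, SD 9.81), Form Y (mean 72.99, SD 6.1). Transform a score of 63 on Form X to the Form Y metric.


slope = SD_Y / SD_X = 6.1 / 9.81 ~ 0.6218
intercept = mean_Y - slope * mean_X = 72.99 - (6.1 / 9.81) * 52.25 ~ 40.5002
Y = slope * X + intercept. To avoid rounding drift from the rounded slope/intercept, evaluate the equivalent form Y = mean_Y + SD_Y * (X - mean_X) / SD_X at full precision:
Y = 72.99 + 6.1 * (63 - 52.25) / 9.81
Y = 72.99 + 6.1 * 10.75 / 9.81
Y = 72.99 + 65.575 / 9.81
Y = 72.99 + 6.6845
Y = 79.6745

79.6745


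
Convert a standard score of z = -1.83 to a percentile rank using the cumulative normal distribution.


CDF(z) = 0.5 * (1 + erf(z/sqrt(2)))
erf(-1.294) = -0.9328
CDF = 0.0336
Percentile rank = 0.0336 * 100 = 3.36

3.36


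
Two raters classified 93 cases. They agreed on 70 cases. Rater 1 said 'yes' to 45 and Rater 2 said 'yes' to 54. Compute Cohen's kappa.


P_o = 70/93 = 0.752688
P_e = (45*54 + 48*39) / 8649 = 0.497399
kappa = (P_o - P_e) / (1 - P_e)
kappa = (0.752688 - 0.497399) / (1 - 0.497399)
kappa = 0.5079

0.5079


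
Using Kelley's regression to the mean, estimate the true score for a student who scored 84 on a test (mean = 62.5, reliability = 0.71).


T_est = rxx * X + (1 - rxx) * mean
T_est = 0.71 * 84 + 0.29 * 62.5
T_est = 59.64 + 18.125
T_est = 77.765

77.765


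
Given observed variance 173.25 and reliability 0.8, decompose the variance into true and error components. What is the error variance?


var_true = rxx * var_obs = 0.8 * 173.25 = 138.6
var_error = var_obs - var_true
var_error = 173.25 - 138.6
var_error = 34.65

34.65


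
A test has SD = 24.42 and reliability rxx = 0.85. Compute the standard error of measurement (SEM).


SEM = SD * sqrt(1 - rxx)
SEM = 24.42 * sqrt(1 - 0.85)
SEM = 24.42 * sqrt(0.15) = 24.42 * 0.387298
SEM = 9.4578

9.4578


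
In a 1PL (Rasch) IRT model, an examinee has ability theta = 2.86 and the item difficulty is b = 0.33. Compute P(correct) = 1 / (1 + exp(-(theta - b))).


theta - b = 2.86 - 0.33 = 2.53
exp(-(theta - b)) = exp(-2.53) = 0.0797
P = 1 / (1 + 0.0797)
P = 0.9262

0.9262


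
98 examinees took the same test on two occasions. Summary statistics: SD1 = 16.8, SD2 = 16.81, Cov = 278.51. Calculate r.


r = cov(X,Y) / (SD_X * SD_Y)
r = 278.51 / (16.8 * 16.81)
r = 278.51 / 282.408
r = 0.9862

0.9862


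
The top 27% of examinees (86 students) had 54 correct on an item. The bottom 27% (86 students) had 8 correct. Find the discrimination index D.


p_upper = 54/86 = 0.6279
p_lower = 8/86 = 0.093
D = 0.6279 - 0.093 = 0.5349

0.5349


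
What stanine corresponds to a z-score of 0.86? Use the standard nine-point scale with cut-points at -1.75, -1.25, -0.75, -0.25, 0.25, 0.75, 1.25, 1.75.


Stanine boundaries: [-1.75, -1.25, -0.75, -0.25, 0.25, 0.75, 1.25, 1.75]
z = 0.86
Check each boundary:
  z >= -1.75 -> could be stanine 2
  z >= -1.25 -> could be stanine 3
  z >= -0.75 -> could be stanine 4
  z >= -0.25 -> could be stanine 5
  z >= 0.25 -> could be stanine 6
  z >= 0.75 -> could be stanine 7
  z < 1.25
  z < 1.75
Highest qualifying boundary gives stanine = 7

7


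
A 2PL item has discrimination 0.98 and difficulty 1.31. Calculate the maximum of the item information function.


For 2PL, max info at theta = b = 1.31
I_max = a^2 / 4 = 0.98^2 / 4
= 0.9604 / 4
I_max = 0.2401

0.2401


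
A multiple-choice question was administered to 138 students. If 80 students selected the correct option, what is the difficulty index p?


Item difficulty p = number correct / total examinees
p = 80 / 138
p = 0.5797

0.5797


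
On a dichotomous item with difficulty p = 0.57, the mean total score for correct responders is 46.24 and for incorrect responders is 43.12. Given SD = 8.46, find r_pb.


q = 1 - p = 0.43
rpb = ((M1 - M0) / SD) * sqrt(p * q)
rpb = ((46.24 - 43.12) / 8.46) * sqrt(0.57 * 0.43)
rpb = 0.1826

0.1826


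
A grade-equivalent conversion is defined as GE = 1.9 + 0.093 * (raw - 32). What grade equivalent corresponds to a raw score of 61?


raw - median = 61 - 32 = 29
slope * diff = 0.093 * 29 = 2.697
GE = 1.9 + 2.697
GE = 4.597

4.597


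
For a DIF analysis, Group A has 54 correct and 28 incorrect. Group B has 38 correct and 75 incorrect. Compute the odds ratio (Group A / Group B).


Odds_A = 54/28 = 1.9286
Odds_B = 38/75 = 0.5067
OR = Odds_A / Odds_B = 1.9286 / 0.5067
Exactly, OR = (54 * 75) / (28 * 38) = 4050 / 1064
OR = 3.8064

3.8064


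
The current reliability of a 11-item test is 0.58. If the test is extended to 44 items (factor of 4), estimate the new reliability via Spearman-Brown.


r_new = (n * rxx) / (1 + (n-1) * rxx)
r_new = (4 * 0.58) / (1 + 3 * 0.58)
r_new = 2.32 / 2.74
r_new = 0.8467

0.8467


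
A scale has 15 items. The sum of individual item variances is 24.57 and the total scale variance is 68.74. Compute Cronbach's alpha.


alpha = (k/(k-1)) * (1 - sum(si^2)/s_total^2)
= (15/14) * (1 - 24.57/68.74)
alpha = 0.6885

0.6885


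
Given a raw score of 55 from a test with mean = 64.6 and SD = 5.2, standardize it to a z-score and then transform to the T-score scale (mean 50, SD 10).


z = (X - mean) / SD = (55 - 64.6) / 5.2
z = -9.6 / 5.2
z = -1.8462
T-score = T = 50 + 10z
Carry z at full precision (z = -9.6 / 5.2) into the conversion:
T-score = 50 + 10 * (-9.6 / 5.2) = 50 + -96 / 5.2
T-score = 50 + -18.4615
T-score = 31.5385

31.5385


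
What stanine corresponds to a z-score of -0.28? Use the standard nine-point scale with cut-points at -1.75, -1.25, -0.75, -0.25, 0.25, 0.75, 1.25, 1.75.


Stanine boundaries: [-1.75, -1.25, -0.75, -0.25, 0.25, 0.75, 1.25, 1.75]
z = -0.28
Check each boundary:
  z >= -1.75 -> could be stanine 2
  z >= -1.25 -> could be stanine 3
  z >= -0.75 -> could be stanine 4
  z < -0.25
  z < 0.25
  z < 0.75
  z < 1.25
  z < 1.75
Highest qualifying boundary gives stanine = 4

4


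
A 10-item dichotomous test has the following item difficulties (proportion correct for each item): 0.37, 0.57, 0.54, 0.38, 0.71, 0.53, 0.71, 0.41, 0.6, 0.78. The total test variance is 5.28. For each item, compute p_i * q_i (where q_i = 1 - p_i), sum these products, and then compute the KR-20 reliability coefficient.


For each item, compute p_i * q_i:
  Item 1: 0.37 * 0.63 = 0.2331
  Item 2: 0.57 * 0.43 = 0.2451
  Item 3: 0.54 * 0.46 = 0.2484
  Item 4: 0.38 * 0.62 = 0.2356
  Item 5: 0.71 * 0.29 = 0.2059
  Item 6: 0.53 * 0.47 = 0.2491
  Item 7: 0.71 * 0.29 = 0.2059
  Item 8: 0.41 * 0.59 = 0.2419
  Item 9: 0.6 * 0.4 = 0.24
  Item 10: 0.78 * 0.22 = 0.1716
Sum(p_i * q_i) = 0.2331 + 0.2451 + 0.2484 + 0.2356 + 0.2059 + 0.2491 + 0.2059 + 0.2419 + 0.24 + 0.1716 = 2.2766
KR-20 = (k/(k-1)) * (1 - Sum(p_i*q_i) / Var_total)
= (10/9) * (1 - 2.2766/5.28)
= 1.1111 * 0.5688
KR-20 = 0.632

0.632


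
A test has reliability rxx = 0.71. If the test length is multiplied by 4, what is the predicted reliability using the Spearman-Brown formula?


r_new = (n * rxx) / (1 + (n-1) * rxx)
r_new = (4 * 0.71) / (1 + 3 * 0.71)
r_new = 2.84 / 3.13
r_new = 0.9073

0.9073


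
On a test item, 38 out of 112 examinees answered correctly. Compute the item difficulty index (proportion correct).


Item difficulty p = number correct / total examinees
p = 38 / 112
p = 0.3393

0.3393


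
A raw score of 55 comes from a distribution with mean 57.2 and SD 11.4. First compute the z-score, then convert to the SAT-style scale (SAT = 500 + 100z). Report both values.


z = (X - mean) / SD = (55 - 57.2) / 11.4
z = -2.2 / 11.4
z = -0.193
SAT-scale = SAT = 500 + 100z
Carry z at full precision (z = -2.2 / 11.4) into the conversion:
SAT-scale = 500 + 100 * (-2.2 / 11.4) = 500 + -220 / 11.4
SAT-scale = 500 + -19.2982
SAT-scale = 480.7018

480.7018


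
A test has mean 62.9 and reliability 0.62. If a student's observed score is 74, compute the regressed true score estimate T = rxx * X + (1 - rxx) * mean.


T_est = rxx * X + (1 - rxx) * mean
T_est = 0.62 * 74 + 0.38 * 62.9
T_est = 45.88 + 23.902
T_est = 69.782

69.782


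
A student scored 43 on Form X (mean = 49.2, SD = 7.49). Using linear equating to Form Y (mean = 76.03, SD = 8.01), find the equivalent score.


slope = SD_Y / SD_X = 8.01 / 7.49 ~ 1.0694
intercept = mean_Y - slope * mean_X = 76.03 - (8.01 / 7.49) * 49.2 ~ 23.4142
Y = slope * X + intercept. To avoid rounding drift from the rounded slope/intercept, evaluate the equivalent form Y = mean_Y + SD_Y * (X - mean_X) / SD_X at full precision:
Y = 76.03 + 8.01 * (43 - 49.2) / 7.49
Y = 76.03 - 8.01 * 6.2 / 7.49
Y = 76.03 - 49.662 / 7.49
Y = 76.03 - 6.6304
Y = 69.3996

69.3996


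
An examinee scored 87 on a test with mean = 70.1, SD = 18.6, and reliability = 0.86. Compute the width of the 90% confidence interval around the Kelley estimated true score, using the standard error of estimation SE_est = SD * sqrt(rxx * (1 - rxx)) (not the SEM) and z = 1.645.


True score estimate = 0.86*87 + 0.14*70.1 = 84.634
SE_est = SD * sqrt(rxx * (1 - rxx)) = 18.6 * sqrt(0.86 * 0.14) = 18.6 * sqrt(0.1204) = 6.453959
CI = T_est +/- z * SE_est, so width = 2 * z * SE_est = 2 * 1.645 * 6.453959
Width = 21.2335

21.2335


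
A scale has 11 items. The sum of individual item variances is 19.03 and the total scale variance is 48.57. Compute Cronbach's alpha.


alpha = (k/(k-1)) * (1 - sum(si^2)/s_total^2)
= (11/10) * (1 - 19.03/48.57)
alpha = 0.669

0.669


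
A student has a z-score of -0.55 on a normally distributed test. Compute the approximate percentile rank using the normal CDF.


CDF(z) = 0.5 * (1 + erf(z/sqrt(2)))
erf(-0.3889) = -0.4177
CDF = 0.2912
Percentile rank = 0.2912 * 100 = 29.12

29.12


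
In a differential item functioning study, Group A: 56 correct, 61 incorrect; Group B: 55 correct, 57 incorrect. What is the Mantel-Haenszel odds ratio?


Odds_A = 56/61 = 0.918
Odds_B = 55/57 = 0.9649
OR = Odds_A / Odds_B = 0.918 / 0.9649
Exactly, OR = (56 * 57) / (61 * 55) = 3192 / 3355
OR = 0.9514

0.9514


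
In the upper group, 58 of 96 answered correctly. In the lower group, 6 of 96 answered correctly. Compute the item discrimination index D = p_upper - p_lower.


p_upper = 58/96 = 0.6042
p_lower = 6/96 = 0.0625
D = 0.6042 - 0.0625 = 0.5417

0.5417


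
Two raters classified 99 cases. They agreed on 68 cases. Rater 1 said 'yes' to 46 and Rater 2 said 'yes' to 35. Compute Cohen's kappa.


P_o = 68/99 = 0.686869
P_e = (46*35 + 53*64) / 9801 = 0.510356
kappa = (P_o - P_e) / (1 - P_e)
kappa = (0.686869 - 0.510356) / (1 - 0.510356)
kappa = 0.3605

0.3605


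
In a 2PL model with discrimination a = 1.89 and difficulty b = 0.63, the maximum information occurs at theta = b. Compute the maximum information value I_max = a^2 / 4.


For 2PL, max info at theta = b = 0.63
I_max = a^2 / 4 = 1.89^2 / 4
= 3.5721 / 4
I_max = 0.893

0.893


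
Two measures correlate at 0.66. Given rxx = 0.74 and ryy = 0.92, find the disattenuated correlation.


r_corrected = rxy / sqrt(rxx * ryy)
= 0.66 / sqrt(0.74 * 0.92)
= 0.66 / sqrt(0.6808)
= 0.66 / 0.825106
r_corrected = 0.7999

0.7999


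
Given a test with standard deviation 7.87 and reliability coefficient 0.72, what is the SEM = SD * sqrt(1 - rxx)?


SEM = SD * sqrt(1 - rxx)
SEM = 7.87 * sqrt(1 - 0.72)
SEM = 7.87 * sqrt(0.28) = 7.87 * 0.52915
SEM = 4.1644

4.1644


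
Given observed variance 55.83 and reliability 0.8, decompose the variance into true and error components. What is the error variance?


var_true = rxx * var_obs = 0.8 * 55.83 = 44.664
var_error = var_obs - var_true
var_error = 55.83 - 44.664
var_error = 11.166

11.166


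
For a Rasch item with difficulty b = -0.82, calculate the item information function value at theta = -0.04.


P = 1/(1+exp(-(-0.04--0.82))) = 0.6857
I = P*(1-P) = 0.6857 * 0.3143
I = 0.2155

0.2155


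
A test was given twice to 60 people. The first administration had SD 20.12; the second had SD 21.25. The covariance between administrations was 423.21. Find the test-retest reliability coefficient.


r = cov(X,Y) / (SD_X * SD_Y)
r = 423.21 / (20.12 * 21.25)
r = 423.21 / 427.55
r = 0.9898

0.9898


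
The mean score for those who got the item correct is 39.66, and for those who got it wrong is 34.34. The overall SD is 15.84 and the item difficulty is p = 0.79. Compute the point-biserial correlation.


q = 1 - p = 0.21
rpb = ((M1 - M0) / SD) * sqrt(p * q)
rpb = ((39.66 - 34.34) / 15.84) * sqrt(0.79 * 0.21)
rpb = 0.1368

0.1368


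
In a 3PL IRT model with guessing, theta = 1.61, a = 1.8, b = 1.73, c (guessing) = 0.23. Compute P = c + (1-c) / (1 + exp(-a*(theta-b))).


logit = 1.8*(1.61 - 1.73) = -0.216
P* = 1/(1 + exp(--0.216)) = 0.4462
P = 0.23 + (1 - 0.23) * 0.4462
P = 0.5736

0.5736


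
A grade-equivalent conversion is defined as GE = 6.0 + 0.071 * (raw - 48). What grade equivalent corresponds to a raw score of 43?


raw - median = 43 - 48 = -5
slope * diff = 0.071 * -5 = -0.355
GE = 6.0 + -0.355
GE = 5.645

5.645


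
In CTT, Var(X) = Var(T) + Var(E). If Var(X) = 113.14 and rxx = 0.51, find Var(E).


var_true = rxx * var_obs = 0.51 * 113.14 = 57.7014
var_error = var_obs - var_true
var_error = 113.14 - 57.7014
var_error = 55.4386

55.4386


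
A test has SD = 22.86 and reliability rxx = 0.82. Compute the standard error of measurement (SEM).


SEM = SD * sqrt(1 - rxx)
SEM = 22.86 * sqrt(1 - 0.82)
SEM = 22.86 * sqrt(0.18) = 22.86 * 0.424264
SEM = 9.6987

9.6987


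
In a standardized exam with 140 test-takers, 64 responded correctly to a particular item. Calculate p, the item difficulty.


Item difficulty p = number correct / total examinees
p = 64 / 140
p = 0.4571

0.4571


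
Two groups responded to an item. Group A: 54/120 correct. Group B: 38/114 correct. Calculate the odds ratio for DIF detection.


Odds_A = 54/66 = 0.8182
Odds_B = 38/76 = 0.5
OR = Odds_A / Odds_B = 0.8182 / 0.5
Exactly, OR = (54 * 76) / (66 * 38) = 4104 / 2508
OR = 1.6364

1.6364


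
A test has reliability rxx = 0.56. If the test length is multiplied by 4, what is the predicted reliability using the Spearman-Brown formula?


r_new = (n * rxx) / (1 + (n-1) * rxx)
r_new = (4 * 0.56) / (1 + 3 * 0.56)
r_new = 2.24 / 2.68
r_new = 0.8358

0.8358


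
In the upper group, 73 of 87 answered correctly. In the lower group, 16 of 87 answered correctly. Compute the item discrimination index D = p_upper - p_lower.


p_upper = 73/87 = 0.8391
p_lower = 16/87 = 0.1839
D = 0.8391 - 0.1839 = 0.6552

0.6552


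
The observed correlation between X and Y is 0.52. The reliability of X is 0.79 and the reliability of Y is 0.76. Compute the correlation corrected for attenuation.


r_corrected = rxy / sqrt(rxx * ryy)
= 0.52 / sqrt(0.79 * 0.76)
= 0.52 / sqrt(0.6004)
= 0.52 / 0.774855
r_corrected = 0.6711

0.6711


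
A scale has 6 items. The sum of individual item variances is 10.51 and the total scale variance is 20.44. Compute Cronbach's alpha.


alpha = (k/(k-1)) * (1 - sum(si^2)/s_total^2)
= (6/5) * (1 - 10.51/20.44)
alpha = 0.583

0.583


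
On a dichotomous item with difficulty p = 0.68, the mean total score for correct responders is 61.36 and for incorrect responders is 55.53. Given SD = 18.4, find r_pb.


q = 1 - p = 0.32
rpb = ((M1 - M0) / SD) * sqrt(p * q)
rpb = ((61.36 - 55.53) / 18.4) * sqrt(0.68 * 0.32)
rpb = 0.1478

0.1478


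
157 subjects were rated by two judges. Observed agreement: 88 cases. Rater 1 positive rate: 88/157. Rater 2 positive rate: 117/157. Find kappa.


P_o = 88/157 = 0.56051
P_e = (88*117 + 69*40) / 24649 = 0.529677
kappa = (P_o - P_e) / (1 - P_e)
kappa = (0.56051 - 0.529677) / (1 - 0.529677)
kappa = 0.0656

0.0656


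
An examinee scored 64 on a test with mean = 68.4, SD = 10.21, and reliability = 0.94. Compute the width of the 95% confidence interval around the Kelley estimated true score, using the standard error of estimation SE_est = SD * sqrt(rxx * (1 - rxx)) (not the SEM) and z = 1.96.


True score estimate = 0.94*64 + 0.06*68.4 = 64.264
SE_est = SD * sqrt(rxx * (1 - rxx)) = 10.21 * sqrt(0.94 * 0.06) = 10.21 * sqrt(0.0564) = 2.424741
CI = T_est +/- z * SE_est, so width = 2 * z * SE_est = 2 * 1.96 * 2.424741
Width = 9.505

9.505


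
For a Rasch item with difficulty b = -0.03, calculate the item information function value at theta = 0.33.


P = 1/(1+exp(-(0.33--0.03))) = 0.589
I = P*(1-P) = 0.589 * 0.411
I = 0.2421

0.2421
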